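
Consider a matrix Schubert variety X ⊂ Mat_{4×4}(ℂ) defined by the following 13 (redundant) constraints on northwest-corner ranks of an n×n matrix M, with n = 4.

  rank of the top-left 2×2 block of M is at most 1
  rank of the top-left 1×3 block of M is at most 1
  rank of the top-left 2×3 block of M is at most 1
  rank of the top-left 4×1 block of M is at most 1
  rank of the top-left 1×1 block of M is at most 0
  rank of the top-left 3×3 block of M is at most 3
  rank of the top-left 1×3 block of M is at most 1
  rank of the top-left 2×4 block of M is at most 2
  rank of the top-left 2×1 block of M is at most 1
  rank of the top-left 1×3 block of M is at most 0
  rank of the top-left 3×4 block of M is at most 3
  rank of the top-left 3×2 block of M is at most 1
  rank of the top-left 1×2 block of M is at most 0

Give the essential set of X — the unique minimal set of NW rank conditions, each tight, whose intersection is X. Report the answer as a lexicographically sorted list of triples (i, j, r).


Propagating the 13 rank bounds to every northwest block:

  R[1]: 0, 0, 0, 1
  R[2]: 1, 1, 1, 2
  R[3]: 1, 1, 2, 3
  R[4]: 1, 2, 3, 4

the unique w with this rank table is (4, 1, 3, 2).

2 SE-corners of the 4-cell Rothe diagram give Ess(w):

[(1, 3, 0), (3, 2, 1)]


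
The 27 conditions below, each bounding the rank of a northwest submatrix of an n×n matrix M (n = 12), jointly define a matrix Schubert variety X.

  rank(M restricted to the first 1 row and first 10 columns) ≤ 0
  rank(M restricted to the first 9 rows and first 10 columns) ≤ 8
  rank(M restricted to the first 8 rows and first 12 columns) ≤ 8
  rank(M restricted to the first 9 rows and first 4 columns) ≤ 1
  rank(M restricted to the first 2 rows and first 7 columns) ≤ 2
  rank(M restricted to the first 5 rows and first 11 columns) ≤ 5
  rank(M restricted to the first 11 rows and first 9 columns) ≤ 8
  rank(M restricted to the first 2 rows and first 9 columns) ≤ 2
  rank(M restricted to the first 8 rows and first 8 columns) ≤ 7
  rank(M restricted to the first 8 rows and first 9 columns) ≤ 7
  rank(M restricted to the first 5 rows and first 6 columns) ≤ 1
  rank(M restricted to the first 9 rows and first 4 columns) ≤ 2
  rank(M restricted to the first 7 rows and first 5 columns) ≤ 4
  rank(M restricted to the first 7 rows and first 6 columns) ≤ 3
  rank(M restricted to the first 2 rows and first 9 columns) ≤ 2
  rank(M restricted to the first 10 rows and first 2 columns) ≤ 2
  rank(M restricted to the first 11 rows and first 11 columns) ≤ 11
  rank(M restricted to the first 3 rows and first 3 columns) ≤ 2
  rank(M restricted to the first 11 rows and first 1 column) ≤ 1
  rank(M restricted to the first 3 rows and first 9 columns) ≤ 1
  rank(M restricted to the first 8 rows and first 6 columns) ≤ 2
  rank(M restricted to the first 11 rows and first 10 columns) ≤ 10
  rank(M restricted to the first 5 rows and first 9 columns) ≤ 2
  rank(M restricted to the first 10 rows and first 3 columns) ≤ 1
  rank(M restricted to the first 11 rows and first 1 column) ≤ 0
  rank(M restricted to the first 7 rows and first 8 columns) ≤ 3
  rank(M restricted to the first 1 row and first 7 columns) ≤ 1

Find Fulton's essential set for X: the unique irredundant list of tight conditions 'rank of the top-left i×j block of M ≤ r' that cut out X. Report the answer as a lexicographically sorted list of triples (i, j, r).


Computing R[i][j] = min implied NW-rank bound (n=12, 27 conditions):

  0 | 0 | 0 | 0 | 0 | 0 | 0 | 0 | 0 | 0 | 1 | 1
  0 | 1 | 1 | 1 | 1 | 1 | 1 | 1 | 1 | 1 | 2 | 2
  0 | 1 | 1 | 1 | 1 | 1 | 1 | 1 | 1 | 2 | 3 | 3
  0 | 1 | 1 | 1 | 1 | 1 | 2 | 2 | 2 | 3 | 4 | 4
  0 | 1 | 1 | 1 | 1 | 1 | 2 | 2 | 2 | 3 | 4 | 5
  0 | 1 | 1 | 1 | 2 | 2 | 3 | 3 | 3 | 4 | 5 | 6
  0 | 1 | 1 | 1 | 2 | 2 | 3 | 3 | 4 | 5 | 6 | 7
  0 | 1 | 1 | 1 | 2 | 2 | 3 | 4 | 5 | 6 | 7 | 8
  0 | 1 | 1 | 1 | 2 | 3 | 4 | 5 | 6 | 7 | 8 | 9
  0 | 1 | 1 | 2 | 3 | 4 | 5 | 6 | 7 | 8 | 9 | 10
  0 | 1 | 2 | 3 | 4 | 5 | 6 | 7 | 8 | 9 | 10 | 11
  1 | 2 | 3 | 4 | 5 | 6 | 7 | 8 | 9 | 10 | 11 | 12

second differences of R give the permutation w = (11, 2, 10, 7, 12, 5, 9, 8, 6, 4, 3, 1).

|D(w)|=49, |Ess(w)|=9:

[(1, 10, 0), (3, 9, 1), (5, 6, 1), (5, 9, 2), (7, 8, 3), (8, 6, 2), (9, 4, 1), (10, 3, 1), (11, 1, 0)]


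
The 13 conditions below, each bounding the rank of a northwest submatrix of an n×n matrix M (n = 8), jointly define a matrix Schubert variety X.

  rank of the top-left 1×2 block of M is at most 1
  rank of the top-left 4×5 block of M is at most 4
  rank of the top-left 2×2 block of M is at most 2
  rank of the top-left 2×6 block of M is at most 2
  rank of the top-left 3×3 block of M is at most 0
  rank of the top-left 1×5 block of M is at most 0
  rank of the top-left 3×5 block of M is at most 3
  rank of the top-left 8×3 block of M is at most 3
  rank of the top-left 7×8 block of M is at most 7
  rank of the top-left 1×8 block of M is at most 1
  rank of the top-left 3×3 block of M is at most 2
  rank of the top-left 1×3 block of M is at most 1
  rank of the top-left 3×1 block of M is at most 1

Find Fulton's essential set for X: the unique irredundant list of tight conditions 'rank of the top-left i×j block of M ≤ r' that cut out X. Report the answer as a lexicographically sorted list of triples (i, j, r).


Propagating the 13 rank bounds to every northwest block:

  row 1: 0 0 0 0 0 1 1 1
  row 2: 0 0 0 1 1 2 2 2
  row 3: 0 0 0 1 2 3 3 3
  row 4: 1 1 1 2 3 4 4 4
  row 5: 1 2 2 3 4 5 5 5
  row 6: 1 2 3 4 5 6 6 6
  row 7: 1 2 3 4 5 6 7 7
  row 8: 1 2 3 4 5 6 7 8

so w = (6, 4, 5, 1, 2, 3, 7, 8).

2 SE-corners of the 11-cell Rothe diagram give Ess(w):

[(1, 5, 0), (3, 3, 0)]


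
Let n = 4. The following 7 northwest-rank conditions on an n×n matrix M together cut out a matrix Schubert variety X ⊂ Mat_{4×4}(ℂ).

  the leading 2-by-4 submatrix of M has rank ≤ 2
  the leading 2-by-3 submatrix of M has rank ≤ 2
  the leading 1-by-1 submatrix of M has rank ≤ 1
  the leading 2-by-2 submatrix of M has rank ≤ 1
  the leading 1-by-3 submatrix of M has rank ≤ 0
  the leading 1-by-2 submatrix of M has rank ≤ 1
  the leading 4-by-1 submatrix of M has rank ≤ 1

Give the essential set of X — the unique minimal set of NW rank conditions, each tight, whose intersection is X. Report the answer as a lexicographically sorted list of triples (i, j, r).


Reconstructing r_w from the 7 given conditions:

  i=1: 0 0 0 1
  i=2: 1 1 1 2
  i=3: 1 2 2 3
  i=4: 1 2 3 4

the unique w with this rank table is (4, 1, 2, 3).

ℓ(w)=3; the 1 essential cell (i,j,r):

[(1, 3, 0)]


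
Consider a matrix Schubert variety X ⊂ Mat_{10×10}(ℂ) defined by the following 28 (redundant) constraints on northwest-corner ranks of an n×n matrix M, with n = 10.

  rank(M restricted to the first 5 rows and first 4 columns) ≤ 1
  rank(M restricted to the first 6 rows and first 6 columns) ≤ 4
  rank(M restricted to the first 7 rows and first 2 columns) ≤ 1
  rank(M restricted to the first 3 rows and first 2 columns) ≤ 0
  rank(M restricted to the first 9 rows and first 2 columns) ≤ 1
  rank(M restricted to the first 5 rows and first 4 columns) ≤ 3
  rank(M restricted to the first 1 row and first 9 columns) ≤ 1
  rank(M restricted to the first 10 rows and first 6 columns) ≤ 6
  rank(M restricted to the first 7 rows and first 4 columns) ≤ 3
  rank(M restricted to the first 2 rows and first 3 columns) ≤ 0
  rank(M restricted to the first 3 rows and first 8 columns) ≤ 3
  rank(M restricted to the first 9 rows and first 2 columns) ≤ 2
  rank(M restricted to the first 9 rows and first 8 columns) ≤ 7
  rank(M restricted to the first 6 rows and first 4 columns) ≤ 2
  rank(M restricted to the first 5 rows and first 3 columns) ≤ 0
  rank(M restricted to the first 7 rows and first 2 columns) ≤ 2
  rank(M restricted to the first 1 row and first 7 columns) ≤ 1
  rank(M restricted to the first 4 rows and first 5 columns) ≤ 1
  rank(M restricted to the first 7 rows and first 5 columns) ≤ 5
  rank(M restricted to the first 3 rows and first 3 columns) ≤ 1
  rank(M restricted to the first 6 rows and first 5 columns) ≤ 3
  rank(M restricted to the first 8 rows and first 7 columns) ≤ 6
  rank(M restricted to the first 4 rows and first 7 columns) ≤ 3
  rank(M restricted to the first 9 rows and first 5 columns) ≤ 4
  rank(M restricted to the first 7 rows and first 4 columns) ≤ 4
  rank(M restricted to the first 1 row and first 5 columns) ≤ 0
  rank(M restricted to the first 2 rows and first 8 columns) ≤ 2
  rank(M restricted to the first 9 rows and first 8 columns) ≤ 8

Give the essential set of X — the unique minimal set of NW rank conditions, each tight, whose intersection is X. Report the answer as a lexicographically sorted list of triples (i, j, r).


The tightest implied rank at each (i,j), from the 28 conditions:

  row 1: 0 | 0 | 0 | 0 | 0 | 1 | 1 | 1 | 1 | 1
  row 2: 0 | 0 | 0 | 1 | 1 | 2 | 2 | 2 | 2 | 2
  row 3: 0 | 0 | 0 | 1 | 1 | 2 | 3 | 3 | 3 | 3
  row 4: 0 | 0 | 0 | 1 | 1 | 2 | 3 | 4 | 4 | 4
  row 5: 0 | 0 | 0 | 1 | 2 | 3 | 4 | 5 | 5 | 5
  row 6: 1 | 1 | 1 | 2 | 3 | 4 | 5 | 6 | 6 | 6
  row 7: 1 | 1 | 2 | 3 | 4 | 5 | 6 | 7 | 7 | 7
  row 8: 1 | 1 | 2 | 3 | 4 | 5 | 6 | 7 | 8 | 8
  row 9: 1 | 1 | 2 | 3 | 4 | 5 | 6 | 7 | 8 | 9
  row 10: 1 | 2 | 3 | 4 | 5 | 6 | 7 | 8 | 9 | 10

so w = (6, 4, 7, 8, 5, 1, 3, 9, 10, 2).

Rothe diagram D(w) (22 cells), 4 SE-corners (essential conditions):

[(1, 5, 0), (4, 5, 1), (5, 3, 0), (9, 2, 1)]


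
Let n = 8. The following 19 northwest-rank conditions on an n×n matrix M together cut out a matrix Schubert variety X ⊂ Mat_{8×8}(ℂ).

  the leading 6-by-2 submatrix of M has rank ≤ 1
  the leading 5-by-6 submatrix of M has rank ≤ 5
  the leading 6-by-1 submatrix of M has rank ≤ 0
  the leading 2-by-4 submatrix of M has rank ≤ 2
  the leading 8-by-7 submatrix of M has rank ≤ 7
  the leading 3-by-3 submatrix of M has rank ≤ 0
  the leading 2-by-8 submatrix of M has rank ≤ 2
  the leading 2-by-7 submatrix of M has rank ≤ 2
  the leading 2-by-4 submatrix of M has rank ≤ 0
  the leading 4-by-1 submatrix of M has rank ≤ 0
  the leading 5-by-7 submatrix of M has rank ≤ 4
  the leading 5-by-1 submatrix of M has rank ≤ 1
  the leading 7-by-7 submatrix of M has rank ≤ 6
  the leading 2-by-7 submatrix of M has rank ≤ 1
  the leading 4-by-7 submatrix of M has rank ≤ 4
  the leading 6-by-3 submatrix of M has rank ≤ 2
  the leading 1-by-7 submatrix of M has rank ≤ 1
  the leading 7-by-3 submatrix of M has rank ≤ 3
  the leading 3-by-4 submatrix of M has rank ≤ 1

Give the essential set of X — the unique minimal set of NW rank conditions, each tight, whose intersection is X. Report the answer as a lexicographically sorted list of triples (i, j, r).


Computing R[i][j] = min implied NW-rank bound (n=8, 19 conditions):

  0, 0, 0, 0, 1, 1, 1, 1
  0, 0, 0, 0, 1, 1, 1, 2
  0, 0, 0, 1, 2, 2, 2, 3
  0, 1, 1, 2, 3, 3, 3, 4
  0, 1, 2, 3, 4, 4, 4, 5
  0, 1, 2, 3, 4, 5, 5, 6
  1, 2, 3, 4, 5, 6, 6, 7
  1, 2, 3, 4, 5, 6, 7, 8

reading off 1-entries of Δ²R: w = (5, 8, 4, 2, 3, 6, 1, 7).

4 SE-corners of the 16-cell Rothe diagram give Ess(w):

[(2, 4, 0), (2, 7, 1), (3, 3, 0), (6, 1, 0)]


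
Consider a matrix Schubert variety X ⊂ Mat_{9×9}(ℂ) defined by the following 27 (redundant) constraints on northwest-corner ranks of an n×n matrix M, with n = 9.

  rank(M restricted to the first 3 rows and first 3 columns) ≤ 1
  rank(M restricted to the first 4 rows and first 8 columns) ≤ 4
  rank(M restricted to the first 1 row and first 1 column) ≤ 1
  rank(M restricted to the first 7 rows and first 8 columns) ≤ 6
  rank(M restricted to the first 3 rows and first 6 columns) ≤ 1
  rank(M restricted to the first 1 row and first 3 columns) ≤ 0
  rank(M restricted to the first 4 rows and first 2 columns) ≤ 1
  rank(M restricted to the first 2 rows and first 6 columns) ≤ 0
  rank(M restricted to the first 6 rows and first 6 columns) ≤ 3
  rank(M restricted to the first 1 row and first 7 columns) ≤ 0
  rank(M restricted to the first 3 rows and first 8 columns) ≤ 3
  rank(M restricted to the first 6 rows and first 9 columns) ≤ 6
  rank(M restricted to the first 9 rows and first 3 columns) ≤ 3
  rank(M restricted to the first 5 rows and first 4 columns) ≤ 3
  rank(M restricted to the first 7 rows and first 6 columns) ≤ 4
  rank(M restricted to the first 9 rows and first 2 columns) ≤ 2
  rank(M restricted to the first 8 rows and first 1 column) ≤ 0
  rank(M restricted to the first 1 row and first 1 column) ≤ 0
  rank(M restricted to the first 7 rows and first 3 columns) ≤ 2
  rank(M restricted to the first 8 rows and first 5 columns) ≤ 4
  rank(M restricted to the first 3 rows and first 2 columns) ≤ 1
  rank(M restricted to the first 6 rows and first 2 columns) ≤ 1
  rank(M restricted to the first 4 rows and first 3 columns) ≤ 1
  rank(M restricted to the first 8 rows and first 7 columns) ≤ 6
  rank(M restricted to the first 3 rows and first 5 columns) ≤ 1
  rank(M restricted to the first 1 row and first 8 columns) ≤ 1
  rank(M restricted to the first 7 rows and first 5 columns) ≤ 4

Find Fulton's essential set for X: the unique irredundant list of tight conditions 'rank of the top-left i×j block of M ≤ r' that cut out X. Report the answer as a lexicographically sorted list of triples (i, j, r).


Propagating the 27 rank bounds to every northwest block:

  row 1: 0, 0, 0, 0, 0, 0, 0, 1, 1
  row 2: 0, 0, 0, 0, 0, 0, 1, 2, 2
  row 3: 0, 1, 1, 1, 1, 1, 2, 3, 3
  row 4: 0, 1, 1, 2, 2, 2, 3, 4, 4
  row 5: 0, 1, 2, 3, 3, 3, 4, 5, 5
  row 6: 0, 1, 2, 3, 3, 3, 4, 5, 6
  row 7: 0, 1, 2, 3, 4, 4, 5, 6, 7
  row 8: 0, 1, 2, 3, 4, 5, 6, 7, 8
  row 9: 1, 2, 3, 4, 5, 6, 7, 8, 9

second differences of R give the permutation w = (8, 7, 2, 4, 3, 9, 5, 6, 1).

5 SE-corners of the 22-cell Rothe diagram give Ess(w):

[(1, 7, 0), (2, 6, 0), (4, 3, 1), (6, 6, 3), (8, 1, 0)]


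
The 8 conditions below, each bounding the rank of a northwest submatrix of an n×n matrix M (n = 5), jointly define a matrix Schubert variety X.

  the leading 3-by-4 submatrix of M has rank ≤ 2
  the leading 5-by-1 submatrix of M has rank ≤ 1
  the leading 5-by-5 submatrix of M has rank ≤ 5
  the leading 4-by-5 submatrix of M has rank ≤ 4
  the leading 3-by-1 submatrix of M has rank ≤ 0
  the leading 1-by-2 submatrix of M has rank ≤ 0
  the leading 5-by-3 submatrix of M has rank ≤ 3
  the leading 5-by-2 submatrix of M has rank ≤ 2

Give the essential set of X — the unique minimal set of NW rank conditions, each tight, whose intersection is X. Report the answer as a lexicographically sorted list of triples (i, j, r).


Reconstructing r_w from the 8 given conditions:

  i=1: 0, 0, 1, 1, 1
  i=2: 0, 1, 2, 2, 2
  i=3: 0, 1, 2, 2, 3
  i=4: 1, 2, 3, 3, 4
  i=5: 1, 2, 3, 4, 5

giving w = (3, 2, 5, 1, 4) via Δ²R.

3 SE-corners of the 5-cell Rothe diagram give Ess(w):

[(1, 2, 0), (3, 1, 0), (3, 4, 2)]


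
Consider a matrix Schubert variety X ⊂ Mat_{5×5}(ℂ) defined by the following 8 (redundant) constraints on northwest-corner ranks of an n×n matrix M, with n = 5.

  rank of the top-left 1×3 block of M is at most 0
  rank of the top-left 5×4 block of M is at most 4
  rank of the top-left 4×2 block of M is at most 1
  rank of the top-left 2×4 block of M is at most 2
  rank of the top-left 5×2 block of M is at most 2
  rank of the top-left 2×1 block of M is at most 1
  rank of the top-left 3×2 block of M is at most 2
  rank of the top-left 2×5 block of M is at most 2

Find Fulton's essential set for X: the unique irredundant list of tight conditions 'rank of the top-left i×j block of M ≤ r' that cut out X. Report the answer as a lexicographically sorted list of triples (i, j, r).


Rank table r_w(5×5) implied by the 8 constraints:

  i=1: 0  0  0  1  1
  i=2: 1  1  1  2  2
  i=3: 1  1  2  3  3
  i=4: 1  1  2  3  4
  i=5: 1  2  3  4  5

hence w(1..5) = (4, 1, 3, 5, 2).

2 SE-corners of the 5-cell Rothe diagram give Ess(w):

[(1, 3, 0), (4, 2, 1)]


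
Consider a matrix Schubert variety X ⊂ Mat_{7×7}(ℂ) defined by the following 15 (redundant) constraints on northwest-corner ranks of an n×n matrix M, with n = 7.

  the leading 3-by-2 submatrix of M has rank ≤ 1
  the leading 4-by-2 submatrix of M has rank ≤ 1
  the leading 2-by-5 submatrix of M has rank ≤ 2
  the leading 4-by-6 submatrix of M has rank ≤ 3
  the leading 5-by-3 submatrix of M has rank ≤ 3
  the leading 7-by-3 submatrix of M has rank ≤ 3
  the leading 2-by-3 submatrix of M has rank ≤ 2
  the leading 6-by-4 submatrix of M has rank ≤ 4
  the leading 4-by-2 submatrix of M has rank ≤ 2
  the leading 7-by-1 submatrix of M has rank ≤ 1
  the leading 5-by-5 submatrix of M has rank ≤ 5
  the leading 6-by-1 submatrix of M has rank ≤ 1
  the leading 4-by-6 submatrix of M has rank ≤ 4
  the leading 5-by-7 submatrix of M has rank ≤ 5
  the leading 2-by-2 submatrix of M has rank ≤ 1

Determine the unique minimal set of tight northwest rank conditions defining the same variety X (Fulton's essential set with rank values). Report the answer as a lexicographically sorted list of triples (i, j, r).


Rank table r_w(7×7) implied by the 15 constraints:

  row 1: 1 | 1 | 1 | 1 | 1 | 1 | 1
  row 2: 1 | 1 | 2 | 2 | 2 | 2 | 2
  row 3: 1 | 1 | 2 | 3 | 3 | 3 | 3
  row 4: 1 | 1 | 2 | 3 | 3 | 3 | 4
  row 5: 1 | 2 | 3 | 4 | 4 | 4 | 5
  row 6: 1 | 2 | 3 | 4 | 5 | 5 | 6
  row 7: 1 | 2 | 3 | 4 | 5 | 6 | 7

the unique w with this rank table is (1, 3, 4, 7, 2, 5, 6).

Rothe diagram D(w) (5 cells), 2 SE-corners (essential conditions):

[(4, 2, 1), (4, 6, 3)]


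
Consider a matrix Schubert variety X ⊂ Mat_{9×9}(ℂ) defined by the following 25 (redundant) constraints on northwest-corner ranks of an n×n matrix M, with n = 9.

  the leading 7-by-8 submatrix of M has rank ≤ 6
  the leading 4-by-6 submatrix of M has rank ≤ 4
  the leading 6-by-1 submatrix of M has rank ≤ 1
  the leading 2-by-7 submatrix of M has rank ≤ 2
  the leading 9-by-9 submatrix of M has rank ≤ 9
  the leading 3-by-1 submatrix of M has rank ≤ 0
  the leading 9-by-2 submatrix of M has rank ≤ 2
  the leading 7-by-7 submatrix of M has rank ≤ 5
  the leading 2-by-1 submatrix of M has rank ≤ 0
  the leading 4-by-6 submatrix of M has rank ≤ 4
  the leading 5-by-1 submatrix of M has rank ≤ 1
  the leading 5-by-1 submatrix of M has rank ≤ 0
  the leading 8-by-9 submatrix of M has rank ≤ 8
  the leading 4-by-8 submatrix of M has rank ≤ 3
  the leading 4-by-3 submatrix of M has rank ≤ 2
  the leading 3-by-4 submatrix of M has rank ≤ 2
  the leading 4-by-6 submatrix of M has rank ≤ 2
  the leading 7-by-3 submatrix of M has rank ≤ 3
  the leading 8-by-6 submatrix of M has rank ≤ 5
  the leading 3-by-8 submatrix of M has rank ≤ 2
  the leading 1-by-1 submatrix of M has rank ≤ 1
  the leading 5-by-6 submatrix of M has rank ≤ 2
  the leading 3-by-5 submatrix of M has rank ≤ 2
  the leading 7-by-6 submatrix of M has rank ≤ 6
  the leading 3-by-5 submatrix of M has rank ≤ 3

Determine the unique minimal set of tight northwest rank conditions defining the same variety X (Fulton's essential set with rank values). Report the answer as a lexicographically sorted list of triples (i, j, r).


Computing R[i][j] = min implied NW-rank bound (n=9, 25 conditions):

  i=1: 0, 1, 1, 1, 1, 1, 1, 1, 1
  i=2: 0, 1, 2, 2, 2, 2, 2, 2, 2
  i=3: 0, 1, 2, 2, 2, 2, 2, 2, 3
  i=4: 0, 1, 2, 2, 2, 2, 3, 3, 4
  i=5: 0, 1, 2, 2, 2, 2, 3, 4, 5
  i=6: 1, 2, 3, 3, 3, 3, 4, 5, 6
  i=7: 1, 2, 3, 4, 4, 4, 5, 6, 7
  i=8: 1, 2, 3, 4, 5, 5, 6, 7, 8
  i=9: 1, 2, 3, 4, 5, 6, 7, 8, 9

the unique w with this rank table is (2, 3, 9, 7, 8, 1, 4, 5, 6).

ℓ(w)=16; the 3 essential cells (i,j,r):

[(3, 8, 2), (5, 1, 0), (5, 6, 2)]


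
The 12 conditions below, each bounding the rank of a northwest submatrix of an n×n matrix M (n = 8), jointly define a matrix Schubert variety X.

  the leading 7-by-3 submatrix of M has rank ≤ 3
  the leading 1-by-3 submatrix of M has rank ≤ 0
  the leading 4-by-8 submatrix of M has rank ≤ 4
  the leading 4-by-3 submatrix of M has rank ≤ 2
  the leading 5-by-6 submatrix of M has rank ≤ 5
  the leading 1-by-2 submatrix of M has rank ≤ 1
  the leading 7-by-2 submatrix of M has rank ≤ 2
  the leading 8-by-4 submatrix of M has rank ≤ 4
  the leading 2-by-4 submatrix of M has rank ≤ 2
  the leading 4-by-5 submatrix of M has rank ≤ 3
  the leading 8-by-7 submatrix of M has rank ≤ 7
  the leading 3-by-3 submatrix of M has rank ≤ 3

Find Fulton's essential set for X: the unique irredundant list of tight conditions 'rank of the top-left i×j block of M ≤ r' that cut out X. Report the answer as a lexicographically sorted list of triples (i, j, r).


The tightest implied rank at each (i,j), from the 12 conditions:

  R[1]: 0 0 0 1 1 1 1 1
  R[2]: 1 1 1 2 2 2 2 2
  R[3]: 1 2 2 3 3 3 3 3
  R[4]: 1 2 2 3 3 4 4 4
  R[5]: 1 2 3 4 4 5 5 5
  R[6]: 1 2 3 4 5 6 6 6
  R[7]: 1 2 3 4 5 6 7 7
  R[8]: 1 2 3 4 5 6 7 8

hence w(1..8) = (4, 1, 2, 6, 3, 5, 7, 8).

3 SE-corners of the 5-cell Rothe diagram give Ess(w):

[(1, 3, 0), (4, 3, 2), (4, 5, 3)]


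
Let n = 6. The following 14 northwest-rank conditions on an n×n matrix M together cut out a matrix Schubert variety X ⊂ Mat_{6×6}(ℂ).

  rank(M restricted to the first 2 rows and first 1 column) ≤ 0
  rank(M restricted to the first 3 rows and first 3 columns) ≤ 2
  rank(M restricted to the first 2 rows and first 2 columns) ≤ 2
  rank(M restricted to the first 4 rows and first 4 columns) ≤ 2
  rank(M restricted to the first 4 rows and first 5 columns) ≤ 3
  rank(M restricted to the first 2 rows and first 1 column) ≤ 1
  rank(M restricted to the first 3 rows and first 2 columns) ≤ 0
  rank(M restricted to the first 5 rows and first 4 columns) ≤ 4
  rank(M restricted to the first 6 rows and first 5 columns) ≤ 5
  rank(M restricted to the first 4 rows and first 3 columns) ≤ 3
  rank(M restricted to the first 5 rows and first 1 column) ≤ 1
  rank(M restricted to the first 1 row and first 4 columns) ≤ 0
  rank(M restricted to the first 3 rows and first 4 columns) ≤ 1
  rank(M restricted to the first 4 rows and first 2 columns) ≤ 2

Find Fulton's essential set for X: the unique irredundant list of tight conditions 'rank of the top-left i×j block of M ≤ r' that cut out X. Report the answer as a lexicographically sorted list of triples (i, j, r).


Propagating the 14 rank bounds to every northwest block:

  0  0  0  0  1  1
  0  0  1  1  2  2
  0  0  1  1  2  3
  1  1  2  2  3  4
  1  2  3  3  4  5
  1  2  3  4  5  6

giving w = (5, 3, 6, 1, 2, 4) via Δ²R.

3 SE-corners of the 9-cell Rothe diagram give Ess(w):

[(1, 4, 0), (3, 2, 0), (3, 4, 1)]


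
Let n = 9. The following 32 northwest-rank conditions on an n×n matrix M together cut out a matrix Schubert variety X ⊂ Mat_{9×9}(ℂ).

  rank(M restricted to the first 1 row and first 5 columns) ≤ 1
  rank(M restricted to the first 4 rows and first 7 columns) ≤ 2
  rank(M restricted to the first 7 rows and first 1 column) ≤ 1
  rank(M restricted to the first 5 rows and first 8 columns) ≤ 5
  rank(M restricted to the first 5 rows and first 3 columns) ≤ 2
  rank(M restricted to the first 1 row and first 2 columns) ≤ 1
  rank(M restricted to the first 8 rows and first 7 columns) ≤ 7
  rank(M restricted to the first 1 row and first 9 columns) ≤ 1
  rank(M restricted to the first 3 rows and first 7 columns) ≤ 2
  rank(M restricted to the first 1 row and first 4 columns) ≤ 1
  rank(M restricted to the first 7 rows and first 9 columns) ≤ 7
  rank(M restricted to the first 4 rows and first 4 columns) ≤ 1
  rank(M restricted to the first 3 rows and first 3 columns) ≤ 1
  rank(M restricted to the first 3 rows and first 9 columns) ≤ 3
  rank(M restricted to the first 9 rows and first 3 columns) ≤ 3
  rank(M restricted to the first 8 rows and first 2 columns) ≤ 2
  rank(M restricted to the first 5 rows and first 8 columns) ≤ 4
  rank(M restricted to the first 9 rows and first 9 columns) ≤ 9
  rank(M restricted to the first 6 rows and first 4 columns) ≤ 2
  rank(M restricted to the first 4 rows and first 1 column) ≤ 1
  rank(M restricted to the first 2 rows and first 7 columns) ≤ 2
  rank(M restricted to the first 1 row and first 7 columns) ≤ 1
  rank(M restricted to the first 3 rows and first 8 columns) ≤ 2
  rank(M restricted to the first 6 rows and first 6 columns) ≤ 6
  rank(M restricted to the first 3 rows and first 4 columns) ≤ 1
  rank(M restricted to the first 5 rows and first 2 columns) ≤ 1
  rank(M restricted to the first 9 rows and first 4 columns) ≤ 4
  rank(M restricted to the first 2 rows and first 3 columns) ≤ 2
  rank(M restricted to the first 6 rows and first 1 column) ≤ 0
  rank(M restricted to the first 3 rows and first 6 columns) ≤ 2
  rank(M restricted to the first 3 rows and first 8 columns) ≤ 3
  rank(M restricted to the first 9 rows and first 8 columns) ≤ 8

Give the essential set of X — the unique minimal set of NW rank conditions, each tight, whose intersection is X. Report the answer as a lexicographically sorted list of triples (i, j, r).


Reconstructing r_w from the 32 given conditions:

  row 1: 0 | 1 | 1 | 1 | 1 | 1 | 1 | 1 | 1
  row 2: 0 | 1 | 1 | 1 | 2 | 2 | 2 | 2 | 2
  row 3: 0 | 1 | 1 | 1 | 2 | 2 | 2 | 2 | 3
  row 4: 0 | 1 | 1 | 1 | 2 | 2 | 2 | 3 | 4
  row 5: 0 | 1 | 2 | 2 | 3 | 3 | 3 | 4 | 5
  row 6: 0 | 1 | 2 | 2 | 3 | 4 | 4 | 5 | 6
  row 7: 1 | 2 | 3 | 3 | 4 | 5 | 5 | 6 | 7
  row 8: 1 | 2 | 3 | 4 | 5 | 6 | 6 | 7 | 8
  row 9: 1 | 2 | 3 | 4 | 5 | 6 | 7 | 8 | 9

the unique w with this rank table is (2, 5, 9, 8, 3, 6, 1, 4, 7).

5 SE-corners of the 18-cell Rothe diagram give Ess(w):

[(3, 8, 2), (4, 4, 1), (4, 7, 2), (6, 1, 0), (6, 4, 2)]


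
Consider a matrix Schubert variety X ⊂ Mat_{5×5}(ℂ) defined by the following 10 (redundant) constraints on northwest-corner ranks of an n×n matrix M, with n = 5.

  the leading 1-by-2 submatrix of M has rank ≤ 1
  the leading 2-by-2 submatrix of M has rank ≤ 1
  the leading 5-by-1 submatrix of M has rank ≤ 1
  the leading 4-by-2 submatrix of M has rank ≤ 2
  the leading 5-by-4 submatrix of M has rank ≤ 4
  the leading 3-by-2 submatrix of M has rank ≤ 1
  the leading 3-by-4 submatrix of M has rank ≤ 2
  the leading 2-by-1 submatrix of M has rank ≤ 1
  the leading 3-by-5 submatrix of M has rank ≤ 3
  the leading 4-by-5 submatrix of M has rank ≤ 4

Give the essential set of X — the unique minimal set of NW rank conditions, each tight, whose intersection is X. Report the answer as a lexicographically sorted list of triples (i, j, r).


Rank table r_w(5×5) implied by the 10 constraints:

  1 1 1 1 1
  1 1 2 2 2
  1 1 2 2 3
  1 2 3 3 4
  1 2 3 4 5

hence w(1..5) = (1, 3, 5, 2, 4).

Fulton essential set (2 of the 3 Rothe cells):

[(3, 2, 1), (3, 4, 2)]


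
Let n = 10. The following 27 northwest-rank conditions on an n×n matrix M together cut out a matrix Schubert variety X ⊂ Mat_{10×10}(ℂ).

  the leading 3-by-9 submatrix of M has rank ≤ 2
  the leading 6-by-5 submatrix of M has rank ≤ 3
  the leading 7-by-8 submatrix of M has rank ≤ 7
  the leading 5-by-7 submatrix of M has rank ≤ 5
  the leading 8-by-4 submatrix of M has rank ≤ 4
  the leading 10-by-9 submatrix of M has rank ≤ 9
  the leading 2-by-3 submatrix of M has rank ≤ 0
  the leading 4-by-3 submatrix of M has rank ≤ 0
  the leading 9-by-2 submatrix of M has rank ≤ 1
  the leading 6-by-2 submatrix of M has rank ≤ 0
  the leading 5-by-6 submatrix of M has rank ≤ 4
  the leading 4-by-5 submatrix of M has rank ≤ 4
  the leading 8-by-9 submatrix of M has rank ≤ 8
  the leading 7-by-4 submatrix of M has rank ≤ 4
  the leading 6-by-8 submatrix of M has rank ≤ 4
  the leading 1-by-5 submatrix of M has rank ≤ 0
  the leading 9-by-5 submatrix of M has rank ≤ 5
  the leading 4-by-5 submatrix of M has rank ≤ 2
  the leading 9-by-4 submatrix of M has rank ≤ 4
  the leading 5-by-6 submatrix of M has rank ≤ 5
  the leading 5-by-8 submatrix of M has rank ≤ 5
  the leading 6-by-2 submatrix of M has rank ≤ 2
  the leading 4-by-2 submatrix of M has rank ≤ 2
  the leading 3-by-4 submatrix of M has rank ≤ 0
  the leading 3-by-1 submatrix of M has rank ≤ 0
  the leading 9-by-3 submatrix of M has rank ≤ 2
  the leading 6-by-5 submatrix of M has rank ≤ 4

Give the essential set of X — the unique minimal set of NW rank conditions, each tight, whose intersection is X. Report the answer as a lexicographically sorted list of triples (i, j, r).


Computing R[i][j] = min implied NW-rank bound (n=10, 27 conditions):

  row 1: 0 0 0 0 0 1 1 1 1 1
  row 2: 0 0 0 0 1 2 2 2 2 2
  row 3: 0 0 0 0 1 2 2 2 2 3
  row 4: 0 0 0 1 2 3 3 3 3 4
  row 5: 0 0 1 2 3 4 4 4 4 5
  row 6: 0 0 1 2 3 4 4 4 5 6
  row 7: 1 1 2 3 4 5 5 5 6 7
  row 8: 1 1 2 3 4 5 6 6 7 8
  row 9: 1 1 2 3 4 5 6 7 8 9
  row 10: 1 2 3 4 5 6 7 8 9 10

hence w(1..10) = (6, 5, 10, 4, 3, 9, 1, 7, 8, 2).

ℓ(w)=27; the 7 essential cells (i,j,r):

[(1, 5, 0), (3, 4, 0), (3, 9, 2), (4, 3, 0), (6, 2, 0), (6, 8, 4), (9, 2, 1)]


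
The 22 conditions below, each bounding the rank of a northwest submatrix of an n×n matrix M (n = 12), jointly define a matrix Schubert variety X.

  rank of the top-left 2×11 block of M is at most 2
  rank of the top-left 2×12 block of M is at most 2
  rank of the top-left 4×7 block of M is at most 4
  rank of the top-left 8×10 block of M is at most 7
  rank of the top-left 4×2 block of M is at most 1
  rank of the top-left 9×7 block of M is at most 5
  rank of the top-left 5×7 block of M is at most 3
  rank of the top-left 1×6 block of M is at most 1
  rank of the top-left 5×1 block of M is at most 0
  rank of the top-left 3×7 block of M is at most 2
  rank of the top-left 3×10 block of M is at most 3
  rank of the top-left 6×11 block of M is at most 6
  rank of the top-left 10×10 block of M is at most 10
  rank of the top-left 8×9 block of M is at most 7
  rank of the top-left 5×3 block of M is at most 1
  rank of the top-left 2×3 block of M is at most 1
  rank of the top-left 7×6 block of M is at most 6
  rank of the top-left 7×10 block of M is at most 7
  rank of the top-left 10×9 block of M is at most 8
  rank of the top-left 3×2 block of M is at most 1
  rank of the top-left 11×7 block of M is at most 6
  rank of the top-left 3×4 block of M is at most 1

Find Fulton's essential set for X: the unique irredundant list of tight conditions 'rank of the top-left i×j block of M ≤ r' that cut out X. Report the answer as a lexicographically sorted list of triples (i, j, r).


The tightest implied rank at each (i,j), from the 22 conditions:

  i=1: 0 | 1 | 1 | 1 | 1 | 1 | 1 | 1 | 1 | 1 | 1 | 1
  i=2: 0 | 1 | 1 | 1 | 2 | 2 | 2 | 2 | 2 | 2 | 2 | 2
  i=3: 0 | 1 | 1 | 1 | 2 | 2 | 2 | 3 | 3 | 3 | 3 | 3
  i=4: 0 | 1 | 1 | 2 | 3 | 3 | 3 | 4 | 4 | 4 | 4 | 4
  i=5: 0 | 1 | 1 | 2 | 3 | 3 | 3 | 4 | 5 | 5 | 5 | 5
  i=6: 1 | 2 | 2 | 3 | 4 | 4 | 4 | 5 | 6 | 6 | 6 | 6
  i=7: 1 | 2 | 3 | 4 | 5 | 5 | 5 | 6 | 7 | 7 | 7 | 7
  i=8: 1 | 2 | 3 | 4 | 5 | 5 | 5 | 6 | 7 | 7 | 8 | 8
  i=9: 1 | 2 | 3 | 4 | 5 | 5 | 5 | 6 | 7 | 8 | 9 | 9
  i=10: 1 | 2 | 3 | 4 | 5 | 6 | 6 | 7 | 8 | 9 | 10 | 10
  i=11: 1 | 2 | 3 | 4 | 5 | 6 | 6 | 7 | 8 | 9 | 10 | 11
  i=12: 1 | 2 | 3 | 4 | 5 | 6 | 7 | 8 | 9 | 10 | 11 | 12

the unique w with this rank table is (2, 5, 8, 4, 9, 1, 3, 11, 10, 6, 12, 7).

8 SE-corners of the 21-cell Rothe diagram give Ess(w):

[(3, 4, 1), (3, 7, 2), (5, 1, 0), (5, 3, 1), (5, 7, 3), (8, 10, 7), (9, 7, 5), (11, 7, 6)]


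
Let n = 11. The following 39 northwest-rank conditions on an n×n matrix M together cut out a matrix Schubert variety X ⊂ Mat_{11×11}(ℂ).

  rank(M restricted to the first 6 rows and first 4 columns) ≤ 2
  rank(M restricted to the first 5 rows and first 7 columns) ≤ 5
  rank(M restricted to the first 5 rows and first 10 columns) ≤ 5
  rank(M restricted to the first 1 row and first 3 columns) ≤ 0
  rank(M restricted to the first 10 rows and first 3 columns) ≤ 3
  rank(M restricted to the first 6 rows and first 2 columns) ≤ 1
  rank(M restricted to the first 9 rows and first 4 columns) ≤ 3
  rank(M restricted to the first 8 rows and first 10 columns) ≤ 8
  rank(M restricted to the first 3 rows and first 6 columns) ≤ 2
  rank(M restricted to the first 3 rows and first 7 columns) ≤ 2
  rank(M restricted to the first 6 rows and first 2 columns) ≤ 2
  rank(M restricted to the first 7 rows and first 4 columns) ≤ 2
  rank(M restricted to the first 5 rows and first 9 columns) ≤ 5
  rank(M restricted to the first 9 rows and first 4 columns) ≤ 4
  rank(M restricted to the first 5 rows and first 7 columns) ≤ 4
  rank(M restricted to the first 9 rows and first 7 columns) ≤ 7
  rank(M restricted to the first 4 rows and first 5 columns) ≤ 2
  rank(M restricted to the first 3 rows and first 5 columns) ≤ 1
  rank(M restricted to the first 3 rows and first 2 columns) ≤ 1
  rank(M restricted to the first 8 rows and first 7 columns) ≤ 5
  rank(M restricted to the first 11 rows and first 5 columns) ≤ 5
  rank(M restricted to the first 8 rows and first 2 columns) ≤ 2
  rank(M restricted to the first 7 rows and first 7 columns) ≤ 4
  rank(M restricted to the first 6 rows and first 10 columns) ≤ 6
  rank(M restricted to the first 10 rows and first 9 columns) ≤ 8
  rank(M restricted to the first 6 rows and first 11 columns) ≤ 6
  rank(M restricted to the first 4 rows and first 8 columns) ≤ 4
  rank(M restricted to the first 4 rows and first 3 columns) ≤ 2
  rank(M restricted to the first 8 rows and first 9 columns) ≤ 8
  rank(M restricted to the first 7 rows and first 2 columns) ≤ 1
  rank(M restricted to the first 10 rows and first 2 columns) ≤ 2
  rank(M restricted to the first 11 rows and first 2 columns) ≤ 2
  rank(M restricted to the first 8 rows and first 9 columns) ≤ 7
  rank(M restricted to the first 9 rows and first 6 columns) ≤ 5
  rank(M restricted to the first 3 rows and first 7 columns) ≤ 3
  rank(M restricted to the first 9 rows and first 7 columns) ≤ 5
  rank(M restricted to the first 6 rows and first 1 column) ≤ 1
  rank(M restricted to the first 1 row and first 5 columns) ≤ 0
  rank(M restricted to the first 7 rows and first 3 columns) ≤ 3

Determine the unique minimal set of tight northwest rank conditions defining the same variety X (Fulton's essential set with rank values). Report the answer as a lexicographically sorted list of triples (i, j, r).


Propagating the 39 rank bounds to every northwest block:

  row 1: 0 | 0 | 0 | 0 | 0 | 1 | 1 | 1 | 1 | 1 | 1
  row 2: 1 | 1 | 1 | 1 | 1 | 2 | 2 | 2 | 2 | 2 | 2
  row 3: 1 | 1 | 1 | 1 | 1 | 2 | 2 | 3 | 3 | 3 | 3
  row 4: 1 | 1 | 2 | 2 | 2 | 3 | 3 | 4 | 4 | 4 | 4
  row 5: 1 | 1 | 2 | 2 | 3 | 4 | 4 | 5 | 5 | 5 | 5
  row 6: 1 | 1 | 2 | 2 | 3 | 4 | 4 | 5 | 6 | 6 | 6
  row 7: 1 | 1 | 2 | 2 | 3 | 4 | 4 | 5 | 6 | 7 | 7
  row 8: 1 | 2 | 3 | 3 | 4 | 5 | 5 | 6 | 7 | 8 | 8
  row 9: 1 | 2 | 3 | 3 | 4 | 5 | 5 | 6 | 7 | 8 | 9
  row 10: 1 | 2 | 3 | 4 | 5 | 6 | 6 | 7 | 8 | 9 | 10
  row 11: 1 | 2 | 3 | 4 | 5 | 6 | 7 | 8 | 9 | 10 | 11

second differences of R give the permutation w = (6, 1, 8, 3, 5, 9, 10, 2, 11, 4, 7).

Rothe diagram D(w) (21 cells), 8 SE-corners (essential conditions):

[(1, 5, 0), (3, 5, 1), (3, 7, 2), (7, 2, 1), (7, 4, 2), (7, 7, 4), (9, 4, 3), (9, 7, 5)]


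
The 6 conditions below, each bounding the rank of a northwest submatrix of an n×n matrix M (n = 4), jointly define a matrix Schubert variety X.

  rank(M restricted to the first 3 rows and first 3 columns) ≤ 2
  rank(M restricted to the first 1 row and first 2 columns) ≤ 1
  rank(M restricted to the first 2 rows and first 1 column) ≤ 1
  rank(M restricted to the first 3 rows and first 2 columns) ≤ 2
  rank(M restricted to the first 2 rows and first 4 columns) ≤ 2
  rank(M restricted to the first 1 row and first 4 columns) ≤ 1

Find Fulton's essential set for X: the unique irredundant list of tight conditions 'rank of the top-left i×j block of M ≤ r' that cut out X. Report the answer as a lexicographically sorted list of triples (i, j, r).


The tightest implied rank at each (i,j), from the 6 conditions:

  1 | 1 | 1 | 1
  1 | 2 | 2 | 2
  1 | 2 | 2 | 3
  1 | 2 | 3 | 4

reading off 1-entries of Δ²R: w = (1, 2, 4, 3).

D(w) has 1 cell with 1 SE-corner; essential set:

[(3, 3, 2)]


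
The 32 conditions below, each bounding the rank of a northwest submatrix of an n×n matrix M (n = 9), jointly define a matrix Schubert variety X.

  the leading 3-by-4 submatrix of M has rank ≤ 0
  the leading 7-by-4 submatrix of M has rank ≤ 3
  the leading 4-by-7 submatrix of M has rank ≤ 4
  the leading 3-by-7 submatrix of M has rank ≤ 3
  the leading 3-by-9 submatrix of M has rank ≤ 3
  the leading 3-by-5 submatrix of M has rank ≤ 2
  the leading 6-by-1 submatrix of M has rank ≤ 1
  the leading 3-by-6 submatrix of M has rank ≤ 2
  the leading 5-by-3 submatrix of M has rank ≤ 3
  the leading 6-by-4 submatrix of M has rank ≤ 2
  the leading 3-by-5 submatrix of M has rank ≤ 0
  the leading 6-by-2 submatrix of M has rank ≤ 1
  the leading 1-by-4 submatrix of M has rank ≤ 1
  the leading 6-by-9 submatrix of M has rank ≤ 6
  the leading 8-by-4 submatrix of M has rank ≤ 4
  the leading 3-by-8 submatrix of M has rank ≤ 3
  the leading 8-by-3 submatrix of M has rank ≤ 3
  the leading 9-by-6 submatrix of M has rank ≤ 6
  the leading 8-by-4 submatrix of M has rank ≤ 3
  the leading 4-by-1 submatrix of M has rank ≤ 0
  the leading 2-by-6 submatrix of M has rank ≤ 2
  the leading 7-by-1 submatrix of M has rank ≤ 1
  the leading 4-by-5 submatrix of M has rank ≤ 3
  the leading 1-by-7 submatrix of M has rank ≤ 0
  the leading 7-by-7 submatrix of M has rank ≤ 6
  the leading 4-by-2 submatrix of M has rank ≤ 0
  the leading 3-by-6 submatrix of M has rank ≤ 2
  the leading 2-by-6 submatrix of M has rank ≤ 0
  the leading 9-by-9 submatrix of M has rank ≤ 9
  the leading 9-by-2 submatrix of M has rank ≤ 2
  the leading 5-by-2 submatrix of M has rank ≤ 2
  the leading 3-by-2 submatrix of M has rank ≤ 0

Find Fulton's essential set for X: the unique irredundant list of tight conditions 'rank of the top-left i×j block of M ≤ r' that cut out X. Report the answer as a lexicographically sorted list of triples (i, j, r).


Reconstructing r_w from the 32 given conditions:

  R[1]: 0, 0, 0, 0, 0, 0, 0, 1, 1
  R[2]: 0, 0, 0, 0, 0, 0, 1, 2, 2
  R[3]: 0, 0, 0, 0, 0, 1, 2, 3, 3
  R[4]: 0, 0, 1, 1, 1, 2, 3, 4, 4
  R[5]: 1, 1, 2, 2, 2, 3, 4, 5, 5
  R[6]: 1, 1, 2, 2, 3, 4, 5, 6, 6
  R[7]: 1, 2, 3, 3, 4, 5, 6, 7, 7
  R[8]: 1, 2, 3, 3, 4, 5, 6, 7, 8
  R[9]: 1, 2, 3, 4, 5, 6, 7, 8, 9

second differences of R give the permutation w = (8, 7, 6, 3, 1, 5, 2, 9, 4).

|D(w)|=23, |Ess(w)|=7:

[(1, 7, 0), (2, 6, 0), (3, 5, 0), (4, 2, 0), (6, 2, 1), (6, 4, 2), (8, 4, 3)]


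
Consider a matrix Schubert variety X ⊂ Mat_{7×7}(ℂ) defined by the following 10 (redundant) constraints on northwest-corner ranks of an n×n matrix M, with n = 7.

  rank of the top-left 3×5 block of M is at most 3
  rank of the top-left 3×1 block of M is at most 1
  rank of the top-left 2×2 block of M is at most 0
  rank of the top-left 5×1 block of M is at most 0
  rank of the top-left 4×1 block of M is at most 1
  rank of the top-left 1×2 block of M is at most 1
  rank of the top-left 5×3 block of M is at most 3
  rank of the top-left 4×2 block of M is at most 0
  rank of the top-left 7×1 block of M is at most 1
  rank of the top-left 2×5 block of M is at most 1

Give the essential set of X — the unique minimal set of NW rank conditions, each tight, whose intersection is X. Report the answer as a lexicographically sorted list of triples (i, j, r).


The tightest implied rank at each (i,j), from the 10 conditions:

  i=1: 0  0  1  1  1  1  1
  i=2: 0  0  1  1  1  2  2
  i=3: 0  0  1  2  2  3  3
  i=4: 0  0  1  2  3  4  4
  i=5: 0  1  2  3  4  5  5
  i=6: 1  2  3  4  5  6  6
  i=7: 1  2  3  4  5  6  7

the unique w with this rank table is (3, 6, 4, 5, 2, 1, 7).

Rothe diagram D(w) (11 cells), 3 SE-corners (essential conditions):

[(2, 5, 1), (4, 2, 0), (5, 1, 0)]


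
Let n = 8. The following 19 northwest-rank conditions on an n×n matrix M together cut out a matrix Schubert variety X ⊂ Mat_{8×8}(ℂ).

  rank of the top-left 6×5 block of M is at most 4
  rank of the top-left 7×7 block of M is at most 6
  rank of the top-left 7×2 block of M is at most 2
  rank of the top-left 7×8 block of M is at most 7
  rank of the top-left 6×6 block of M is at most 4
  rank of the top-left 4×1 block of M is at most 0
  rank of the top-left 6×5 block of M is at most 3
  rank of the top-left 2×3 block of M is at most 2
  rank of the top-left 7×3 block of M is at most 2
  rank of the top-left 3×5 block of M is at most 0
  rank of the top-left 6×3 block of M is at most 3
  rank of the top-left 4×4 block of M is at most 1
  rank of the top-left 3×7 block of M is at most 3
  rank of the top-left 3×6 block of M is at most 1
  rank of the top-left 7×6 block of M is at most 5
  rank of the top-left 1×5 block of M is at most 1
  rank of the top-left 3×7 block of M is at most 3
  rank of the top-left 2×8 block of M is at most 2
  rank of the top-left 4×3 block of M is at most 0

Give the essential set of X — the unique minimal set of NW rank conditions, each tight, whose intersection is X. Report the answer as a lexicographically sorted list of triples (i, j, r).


Reconstructing r_w from the 19 given conditions:

  i=1: 0 | 0 | 0 | 0 | 0 | 1 | 1 | 1
  i=2: 0 | 0 | 0 | 0 | 0 | 1 | 2 | 2
  i=3: 0 | 0 | 0 | 0 | 0 | 1 | 2 | 3
  i=4: 0 | 0 | 0 | 1 | 1 | 2 | 3 | 4
  i=5: 1 | 1 | 1 | 2 | 2 | 3 | 4 | 5
  i=6: 1 | 2 | 2 | 3 | 3 | 4 | 5 | 6
  i=7: 1 | 2 | 2 | 3 | 4 | 5 | 6 | 7
  i=8: 1 | 2 | 3 | 4 | 5 | 6 | 7 | 8

giving w = (6, 7, 8, 4, 1, 2, 5, 3) via Δ²R.

3 SE-corners of the 19-cell Rothe diagram give Ess(w):

[(3, 5, 0), (4, 3, 0), (7, 3, 2)]
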